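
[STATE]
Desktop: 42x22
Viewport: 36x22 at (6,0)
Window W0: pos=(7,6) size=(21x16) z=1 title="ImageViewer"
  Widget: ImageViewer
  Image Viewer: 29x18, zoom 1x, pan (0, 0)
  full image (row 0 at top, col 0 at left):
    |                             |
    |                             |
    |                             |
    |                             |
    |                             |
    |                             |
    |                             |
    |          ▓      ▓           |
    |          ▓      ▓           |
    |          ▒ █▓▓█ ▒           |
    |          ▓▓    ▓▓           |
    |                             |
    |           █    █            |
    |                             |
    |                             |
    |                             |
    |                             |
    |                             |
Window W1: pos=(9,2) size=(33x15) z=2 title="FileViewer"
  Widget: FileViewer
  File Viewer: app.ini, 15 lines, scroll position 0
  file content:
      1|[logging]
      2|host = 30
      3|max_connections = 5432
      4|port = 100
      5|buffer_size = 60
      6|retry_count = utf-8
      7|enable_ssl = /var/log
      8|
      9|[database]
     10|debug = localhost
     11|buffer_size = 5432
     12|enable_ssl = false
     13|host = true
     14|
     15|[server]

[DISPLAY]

                                    
                                    
   ┏━━━━━━━━━━━━━━━━━━━━━━━━━━━━━━━┓
   ┃ FileViewer                    ┃
   ┠───────────────────────────────┨
   ┃[logging]                     ▲┃
 ┏━┃host = 30                     █┃
 ┃ ┃max_connections = 5432        ░┃
 ┠─┃port = 100                    ░┃
 ┃ ┃buffer_size = 60              ░┃
 ┃ ┃retry_count = utf-8           ░┃
 ┃ ┃enable_ssl = /var/log         ░┃
 ┃ ┃                              ░┃
 ┃ ┃[database]                    ░┃
 ┃ ┃debug = localhost             ░┃
 ┃ ┃buffer_size = 5432            ▼┃
 ┃ ┗━━━━━━━━━━━━━━━━━━━━━━━━━━━━━━━┛
 ┃          ▓      ▓ ┃              
 ┃          ▒ █▓▓█ ▒ ┃              
 ┃          ▓▓    ▓▓ ┃              
 ┃                   ┃              
 ┗━━━━━━━━━━━━━━━━━━━┛              


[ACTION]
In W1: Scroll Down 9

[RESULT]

                                    
                                    
   ┏━━━━━━━━━━━━━━━━━━━━━━━━━━━━━━━┓
   ┃ FileViewer                    ┃
   ┠───────────────────────────────┨
   ┃buffer_size = 60              ▲┃
 ┏━┃retry_count = utf-8           ░┃
 ┃ ┃enable_ssl = /var/log         ░┃
 ┠─┃                              ░┃
 ┃ ┃[database]                    ░┃
 ┃ ┃debug = localhost             ░┃
 ┃ ┃buffer_size = 5432            ░┃
 ┃ ┃enable_ssl = false            ░┃
 ┃ ┃host = true                   ░┃
 ┃ ┃                              █┃
 ┃ ┃[server]                      ▼┃
 ┃ ┗━━━━━━━━━━━━━━━━━━━━━━━━━━━━━━━┛
 ┃          ▓      ▓ ┃              
 ┃          ▒ █▓▓█ ▒ ┃              
 ┃          ▓▓    ▓▓ ┃              
 ┃                   ┃              
 ┗━━━━━━━━━━━━━━━━━━━┛              


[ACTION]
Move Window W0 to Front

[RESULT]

                                    
                                    
   ┏━━━━━━━━━━━━━━━━━━━━━━━━━━━━━━━┓
   ┃ FileViewer                    ┃
   ┠───────────────────────────────┨
   ┃buffer_size = 60              ▲┃
 ┏━━━━━━━━━━━━━━━━━━━┓8           ░┃
 ┃ ImageViewer       ┃log         ░┃
 ┠───────────────────┨            ░┃
 ┃                   ┃            ░┃
 ┃                   ┃            ░┃
 ┃                   ┃            ░┃
 ┃                   ┃            ░┃
 ┃                   ┃            ░┃
 ┃                   ┃            █┃
 ┃                   ┃            ▼┃
 ┃          ▓      ▓ ┃━━━━━━━━━━━━━┛
 ┃          ▓      ▓ ┃              
 ┃          ▒ █▓▓█ ▒ ┃              
 ┃          ▓▓    ▓▓ ┃              
 ┃                   ┃              
 ┗━━━━━━━━━━━━━━━━━━━┛              


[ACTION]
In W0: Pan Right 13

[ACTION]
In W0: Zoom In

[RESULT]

                                    
                                    
   ┏━━━━━━━━━━━━━━━━━━━━━━━━━━━━━━━┓
   ┃ FileViewer                    ┃
   ┠───────────────────────────────┨
   ┃buffer_size = 60              ▲┃
 ┏━━━━━━━━━━━━━━━━━━━┓8           ░┃
 ┃ ImageViewer       ┃log         ░┃
 ┠───────────────────┨            ░┃
 ┃                   ┃            ░┃
 ┃                   ┃            ░┃
 ┃                   ┃            ░┃
 ┃                   ┃            ░┃
 ┃                   ┃            ░┃
 ┃                   ┃            █┃
 ┃                   ┃            ▼┃
 ┃                   ┃━━━━━━━━━━━━━┛
 ┃                   ┃              
 ┃                   ┃              
 ┃                   ┃              
 ┃                   ┃              
 ┗━━━━━━━━━━━━━━━━━━━┛              


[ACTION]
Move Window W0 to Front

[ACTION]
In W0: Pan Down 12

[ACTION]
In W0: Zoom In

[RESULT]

                                    
                                    
   ┏━━━━━━━━━━━━━━━━━━━━━━━━━━━━━━━┓
   ┃ FileViewer                    ┃
   ┠───────────────────────────────┨
   ┃buffer_size = 60              ▲┃
 ┏━━━━━━━━━━━━━━━━━━━┓8           ░┃
 ┃ ImageViewer       ┃log         ░┃
 ┠───────────────────┨            ░┃
 ┃                   ┃            ░┃
 ┃                   ┃            ░┃
 ┃                   ┃            ░┃
 ┃                   ┃            ░┃
 ┃                   ┃            ░┃
 ┃                   ┃            █┃
 ┃                   ┃            ▼┃
 ┃                   ┃━━━━━━━━━━━━━┛
 ┃                   ┃              
 ┃                 ▓▓┃              
 ┃                 ▓▓┃              
 ┃                 ▓▓┃              
 ┗━━━━━━━━━━━━━━━━━━━┛              


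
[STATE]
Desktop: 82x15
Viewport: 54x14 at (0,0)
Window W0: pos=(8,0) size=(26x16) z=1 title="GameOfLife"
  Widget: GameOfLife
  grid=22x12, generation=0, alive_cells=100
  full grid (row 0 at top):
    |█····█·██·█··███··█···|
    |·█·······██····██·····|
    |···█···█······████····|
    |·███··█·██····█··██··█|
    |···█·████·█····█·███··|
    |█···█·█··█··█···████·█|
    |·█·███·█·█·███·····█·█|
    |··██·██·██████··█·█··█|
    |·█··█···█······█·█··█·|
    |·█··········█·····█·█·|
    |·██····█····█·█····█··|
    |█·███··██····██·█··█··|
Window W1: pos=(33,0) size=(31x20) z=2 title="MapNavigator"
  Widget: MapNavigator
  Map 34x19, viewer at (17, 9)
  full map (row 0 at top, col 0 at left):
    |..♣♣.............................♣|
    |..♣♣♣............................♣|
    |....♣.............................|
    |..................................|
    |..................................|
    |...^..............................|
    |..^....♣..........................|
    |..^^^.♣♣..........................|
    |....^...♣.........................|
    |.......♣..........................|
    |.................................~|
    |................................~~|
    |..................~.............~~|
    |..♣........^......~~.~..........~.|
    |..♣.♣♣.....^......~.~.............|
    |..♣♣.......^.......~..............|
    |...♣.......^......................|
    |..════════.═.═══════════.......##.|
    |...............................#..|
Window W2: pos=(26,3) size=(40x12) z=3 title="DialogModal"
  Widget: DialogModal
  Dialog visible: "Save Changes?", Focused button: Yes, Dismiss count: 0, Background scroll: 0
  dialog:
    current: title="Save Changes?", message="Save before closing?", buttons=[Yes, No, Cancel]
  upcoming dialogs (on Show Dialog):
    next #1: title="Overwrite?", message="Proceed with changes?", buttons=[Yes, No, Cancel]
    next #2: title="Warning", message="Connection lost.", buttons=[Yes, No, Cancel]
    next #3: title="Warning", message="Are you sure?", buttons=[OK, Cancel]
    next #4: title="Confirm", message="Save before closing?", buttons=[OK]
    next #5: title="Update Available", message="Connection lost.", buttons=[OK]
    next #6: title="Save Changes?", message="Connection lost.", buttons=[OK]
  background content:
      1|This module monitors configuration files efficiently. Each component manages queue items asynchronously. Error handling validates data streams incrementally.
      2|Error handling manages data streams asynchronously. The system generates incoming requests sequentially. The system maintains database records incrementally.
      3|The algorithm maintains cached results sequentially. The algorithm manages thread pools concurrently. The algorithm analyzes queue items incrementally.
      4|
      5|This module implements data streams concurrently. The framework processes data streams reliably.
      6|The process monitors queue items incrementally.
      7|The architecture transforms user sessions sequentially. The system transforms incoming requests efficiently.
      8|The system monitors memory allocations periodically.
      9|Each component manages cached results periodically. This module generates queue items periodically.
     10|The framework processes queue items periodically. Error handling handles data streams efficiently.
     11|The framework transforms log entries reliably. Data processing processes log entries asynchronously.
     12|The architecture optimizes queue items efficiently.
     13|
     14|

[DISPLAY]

        ┏━━━━━━━━━━━━━━━━━━━━━━━━┏━━━━━━━━━━━━━━━━━━━━
        ┃ GameOfLife             ┃ MapNavigator       
        ┠────────────────────────┠────────────────────
        ┃Gen: 0           ┏━━━━━━━━━━━━━━━━━━━━━━━━━━━
        ┃█····█·██·█··███·┃ DialogModal               
        ┃·█·······██····██┠───────────────────────────
        ┃···█···█······███┃This module monitors config
        ┃·███··█·██····█··┃Error h┌───────────────────
        ┃···█·████·█····█·┃The alg│    Save Changes?  
        ┃█···█·█··█··█···█┃       │ Save before closin
        ┃·█·███·█·█·███···┃This mo│ [Yes]  No   Cancel
        ┃··██·██·██████··█┃The pro└───────────────────
        ┃·█··█···█······█·┃The architecture transforms
        ┃·█··········█····┃The system monitors memory 


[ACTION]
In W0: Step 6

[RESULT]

        ┏━━━━━━━━━━━━━━━━━━━━━━━━┏━━━━━━━━━━━━━━━━━━━━
        ┃ GameOfLife             ┃ MapNavigator       
        ┠────────────────────────┠────────────────────
        ┃Gen: 6           ┏━━━━━━━━━━━━━━━━━━━━━━━━━━━
        ┃······██·········┃ DialogModal               
        ┃·····█····█··██··┠───────────────────────────
        ┃·······██·█······┃This module monitors config
        ┃······██······█··┃Error h┌───────────────────
        ┃·███····████··██·┃The alg│    Save Changes?  
        ┃··········█····██┃       │ Save before closin
        ┃···············█·┃This mo│ [Yes]  No   Cancel
        ┃···█··········██·┃The pro└───────────────────
        ┃·██············██┃The architecture transforms
        ┃·█···············┃The system monitors memory 


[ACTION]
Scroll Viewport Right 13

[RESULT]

━━━━━━━━━━━━━━━━━━━━┏━━━━━━━━━━━━━━━━━━━━━━━━━━━━━┓   
eOfLife             ┃ MapNavigator                ┃   
────────────────────┠─────────────────────────────┨   
 6           ┏━━━━━━━━━━━━━━━━━━━━━━━━━━━━━━━━━━━━━━┓ 
··██·········┃ DialogModal                          ┃ 
·█····█··██··┠──────────────────────────────────────┨ 
···██·█······┃This module monitors configuration fil┃ 
··██······█··┃Error h┌──────────────────────┐eams as┃ 
····████··██·┃The alg│    Save Changes?     │results┃ 
······█····██┃       │ Save before closing? │       ┃ 
···········█·┃This mo│ [Yes]  No   Cancel   │eams co┃ 
··········██·┃The pro└──────────────────────┘s incre┃ 
···········██┃The architecture transforms user sessi┃ 
·············┃The system monitors memory allocations┃ 


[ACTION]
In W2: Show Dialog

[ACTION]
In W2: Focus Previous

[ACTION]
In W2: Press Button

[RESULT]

━━━━━━━━━━━━━━━━━━━━┏━━━━━━━━━━━━━━━━━━━━━━━━━━━━━┓   
eOfLife             ┃ MapNavigator                ┃   
────────────────────┠─────────────────────────────┨   
 6           ┏━━━━━━━━━━━━━━━━━━━━━━━━━━━━━━━━━━━━━━┓ 
··██·········┃ DialogModal                          ┃ 
·█····█··██··┠──────────────────────────────────────┨ 
···██·█······┃This module monitors configuration fil┃ 
··██······█··┃Error handling manages data streams as┃ 
····████··██·┃The algorithm maintains cached results┃ 
······█····██┃                                      ┃ 
···········█·┃This module implements data streams co┃ 
··········██·┃The process monitors queue items incre┃ 
···········██┃The architecture transforms user sessi┃ 
·············┃The system monitors memory allocations┃ 


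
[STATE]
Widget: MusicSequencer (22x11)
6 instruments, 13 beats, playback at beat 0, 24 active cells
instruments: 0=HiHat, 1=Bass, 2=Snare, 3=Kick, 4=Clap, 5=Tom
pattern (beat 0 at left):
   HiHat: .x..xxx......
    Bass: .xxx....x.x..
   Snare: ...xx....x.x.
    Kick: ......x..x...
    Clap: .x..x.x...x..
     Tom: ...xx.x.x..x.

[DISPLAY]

      ▼123456789012   
 HiHat·█··███······   
  Bass·███····█·█··   
 Snare···██····█·█·   
  Kick······█··█···   
  Clap·█··█·█···█··   
   Tom···██·█·█··█·   
                      
                      
                      
                      


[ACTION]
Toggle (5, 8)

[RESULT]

      ▼123456789012   
 HiHat·█··███······   
  Bass·███····█·█··   
 Snare···██····█·█·   
  Kick······█··█···   
  Clap·█··█·█···█··   
   Tom···██·█····█·   
                      
                      
                      
                      


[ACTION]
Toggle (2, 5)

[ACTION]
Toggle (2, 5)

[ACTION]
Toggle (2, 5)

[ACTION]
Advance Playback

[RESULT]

      0▼23456789012   
 HiHat·█··███······   
  Bass·███····█·█··   
 Snare···███···█·█·   
  Kick······█··█···   
  Clap·█··█·█···█··   
   Tom···██·█····█·   
                      
                      
                      
                      


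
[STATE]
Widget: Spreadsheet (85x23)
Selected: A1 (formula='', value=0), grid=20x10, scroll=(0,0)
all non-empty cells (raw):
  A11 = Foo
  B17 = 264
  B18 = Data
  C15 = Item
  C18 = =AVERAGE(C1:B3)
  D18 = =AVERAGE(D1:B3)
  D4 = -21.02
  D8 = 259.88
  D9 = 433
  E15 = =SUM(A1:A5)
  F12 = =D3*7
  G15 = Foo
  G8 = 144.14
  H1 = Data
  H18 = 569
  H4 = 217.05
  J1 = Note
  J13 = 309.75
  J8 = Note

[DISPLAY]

A1:                                                                                  
       A       B       C       D       E       F       G       H       I       J     
-------------------------------------------------------------------------------------
  1      [0]       0       0       0       0       0       0Data           0Note     
  2        0       0       0       0       0       0       0       0       0       0 
  3        0       0       0       0       0       0       0       0       0       0 
  4        0       0       0  -21.02       0       0       0  217.05       0       0 
  5        0       0       0       0       0       0       0       0       0       0 
  6        0       0       0       0       0       0       0       0       0       0 
  7        0       0       0       0       0       0       0       0       0       0 
  8        0       0       0  259.88       0       0  144.14       0       0Note     
  9        0       0       0     433       0       0       0       0       0       0 
 10        0       0       0       0       0       0       0       0       0       0 
 11 Foo            0       0       0       0       0       0       0       0       0 
 12        0       0       0       0       0       0       0       0       0       0 
 13        0       0       0       0       0       0       0       0       0  309.75 
 14        0       0       0       0       0       0       0       0       0       0 
 15        0       0Item           0       0       0Foo            0       0       0 
 16        0       0       0       0       0       0       0       0       0       0 
 17        0     264       0       0       0       0       0       0       0       0 
 18        0Data           0       0       0       0       0     569       0       0 
 19        0       0       0       0       0       0       0       0       0       0 
 20        0       0       0       0       0       0       0       0       0       0 


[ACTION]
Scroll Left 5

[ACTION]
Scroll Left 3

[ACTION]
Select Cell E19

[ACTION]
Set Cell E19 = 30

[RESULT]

E19: 30                                                                              
       A       B       C       D       E       F       G       H       I       J     
-------------------------------------------------------------------------------------
  1        0       0       0       0       0       0       0Data           0Note     
  2        0       0       0       0       0       0       0       0       0       0 
  3        0       0       0       0       0       0       0       0       0       0 
  4        0       0       0  -21.02       0       0       0  217.05       0       0 
  5        0       0       0       0       0       0       0       0       0       0 
  6        0       0       0       0       0       0       0       0       0       0 
  7        0       0       0       0       0       0       0       0       0       0 
  8        0       0       0  259.88       0       0  144.14       0       0Note     
  9        0       0       0     433       0       0       0       0       0       0 
 10        0       0       0       0       0       0       0       0       0       0 
 11 Foo            0       0       0       0       0       0       0       0       0 
 12        0       0       0       0       0       0       0       0       0       0 
 13        0       0       0       0       0       0       0       0       0  309.75 
 14        0       0       0       0       0       0       0       0       0       0 
 15        0       0Item           0       0       0Foo            0       0       0 
 16        0       0       0       0       0       0       0       0       0       0 
 17        0     264       0       0       0       0       0       0       0       0 
 18        0Data           0       0       0       0       0     569       0       0 
 19        0       0       0       0    [30]       0       0       0       0       0 
 20        0       0       0       0       0       0       0       0       0       0 


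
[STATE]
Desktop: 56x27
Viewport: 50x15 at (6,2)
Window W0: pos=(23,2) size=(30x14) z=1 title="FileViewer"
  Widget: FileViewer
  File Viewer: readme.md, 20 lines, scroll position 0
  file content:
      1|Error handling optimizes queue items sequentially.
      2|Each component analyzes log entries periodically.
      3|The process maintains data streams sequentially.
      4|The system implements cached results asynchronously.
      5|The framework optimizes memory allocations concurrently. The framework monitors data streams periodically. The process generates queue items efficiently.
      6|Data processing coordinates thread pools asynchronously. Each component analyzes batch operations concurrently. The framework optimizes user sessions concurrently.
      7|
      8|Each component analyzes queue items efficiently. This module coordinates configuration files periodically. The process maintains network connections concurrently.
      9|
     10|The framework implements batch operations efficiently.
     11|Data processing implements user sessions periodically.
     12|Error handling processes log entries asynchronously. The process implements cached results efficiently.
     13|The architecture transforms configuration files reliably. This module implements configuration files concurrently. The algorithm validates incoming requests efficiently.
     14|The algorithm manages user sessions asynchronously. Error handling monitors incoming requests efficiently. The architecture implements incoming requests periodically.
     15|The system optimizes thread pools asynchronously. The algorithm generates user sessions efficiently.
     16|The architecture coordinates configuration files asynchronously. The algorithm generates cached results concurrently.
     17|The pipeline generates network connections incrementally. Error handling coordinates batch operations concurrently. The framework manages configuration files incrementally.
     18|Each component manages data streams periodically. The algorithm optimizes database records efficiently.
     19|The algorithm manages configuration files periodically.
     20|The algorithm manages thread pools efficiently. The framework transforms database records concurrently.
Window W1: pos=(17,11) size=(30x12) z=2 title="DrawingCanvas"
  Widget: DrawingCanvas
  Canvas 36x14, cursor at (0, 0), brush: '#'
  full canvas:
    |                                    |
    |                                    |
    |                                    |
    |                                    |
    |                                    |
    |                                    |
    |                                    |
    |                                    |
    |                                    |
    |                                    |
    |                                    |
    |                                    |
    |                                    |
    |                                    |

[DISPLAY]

                 ┏━━━━━━━━━━━━━━━━━━━━━━━━━━━━┓   
                 ┃ FileViewer                 ┃   
                 ┠────────────────────────────┨   
                 ┃Error handling optimizes qu▲┃   
                 ┃Each component analyzes log█┃   
                 ┃The process maintains data ░┃   
                 ┃The system implements cache░┃   
                 ┃The framework optimizes mem░┃   
                 ┃Data processing coordinates░┃   
           ┏━━━━━━━━━━━━━━━━━━━━━━━━━━━━┓    ░┃   
           ┃ DrawingCanvas              ┃ que░┃   
           ┠────────────────────────────┨    ░┃   
           ┃+                           ┃s ba▼┃   
           ┃                            ┃━━━━━┛   
           ┃                            ┃         


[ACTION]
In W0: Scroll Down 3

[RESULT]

                 ┏━━━━━━━━━━━━━━━━━━━━━━━━━━━━┓   
                 ┃ FileViewer                 ┃   
                 ┠────────────────────────────┨   
                 ┃The system implements cache▲┃   
                 ┃The framework optimizes mem░┃   
                 ┃Data processing coordinates░┃   
                 ┃                           █┃   
                 ┃Each component analyzes que░┃   
                 ┃                           ░┃   
           ┏━━━━━━━━━━━━━━━━━━━━━━━━━━━━┓s ba░┃   
           ┃ DrawingCanvas              ┃nts ░┃   
           ┠────────────────────────────┨s lo░┃   
           ┃+                           ┃orms▼┃   
           ┃                            ┃━━━━━┛   
           ┃                            ┃         


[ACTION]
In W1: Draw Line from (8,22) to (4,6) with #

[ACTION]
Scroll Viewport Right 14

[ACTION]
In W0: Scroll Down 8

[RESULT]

                 ┏━━━━━━━━━━━━━━━━━━━━━━━━━━━━┓   
                 ┃ FileViewer                 ┃   
                 ┠────────────────────────────┨   
                 ┃Data processing implements ▲┃   
                 ┃Error handling processes lo░┃   
                 ┃The architecture transforms░┃   
                 ┃The algorithm manages user ░┃   
                 ┃The system optimizes thread░┃   
                 ┃The architecture coordinate░┃   
           ┏━━━━━━━━━━━━━━━━━━━━━━━━━━━━┓netw░┃   
           ┃ DrawingCanvas              ┃data░┃   
           ┠────────────────────────────┨onfi█┃   
           ┃+                           ┃hrea▼┃   
           ┃                            ┃━━━━━┛   
           ┃                            ┃         


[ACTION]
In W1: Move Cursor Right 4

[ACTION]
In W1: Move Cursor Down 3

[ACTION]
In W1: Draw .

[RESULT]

                 ┏━━━━━━━━━━━━━━━━━━━━━━━━━━━━┓   
                 ┃ FileViewer                 ┃   
                 ┠────────────────────────────┨   
                 ┃Data processing implements ▲┃   
                 ┃Error handling processes lo░┃   
                 ┃The architecture transforms░┃   
                 ┃The algorithm manages user ░┃   
                 ┃The system optimizes thread░┃   
                 ┃The architecture coordinate░┃   
           ┏━━━━━━━━━━━━━━━━━━━━━━━━━━━━┓netw░┃   
           ┃ DrawingCanvas              ┃data░┃   
           ┠────────────────────────────┨onfi█┃   
           ┃                            ┃hrea▼┃   
           ┃                            ┃━━━━━┛   
           ┃                            ┃         


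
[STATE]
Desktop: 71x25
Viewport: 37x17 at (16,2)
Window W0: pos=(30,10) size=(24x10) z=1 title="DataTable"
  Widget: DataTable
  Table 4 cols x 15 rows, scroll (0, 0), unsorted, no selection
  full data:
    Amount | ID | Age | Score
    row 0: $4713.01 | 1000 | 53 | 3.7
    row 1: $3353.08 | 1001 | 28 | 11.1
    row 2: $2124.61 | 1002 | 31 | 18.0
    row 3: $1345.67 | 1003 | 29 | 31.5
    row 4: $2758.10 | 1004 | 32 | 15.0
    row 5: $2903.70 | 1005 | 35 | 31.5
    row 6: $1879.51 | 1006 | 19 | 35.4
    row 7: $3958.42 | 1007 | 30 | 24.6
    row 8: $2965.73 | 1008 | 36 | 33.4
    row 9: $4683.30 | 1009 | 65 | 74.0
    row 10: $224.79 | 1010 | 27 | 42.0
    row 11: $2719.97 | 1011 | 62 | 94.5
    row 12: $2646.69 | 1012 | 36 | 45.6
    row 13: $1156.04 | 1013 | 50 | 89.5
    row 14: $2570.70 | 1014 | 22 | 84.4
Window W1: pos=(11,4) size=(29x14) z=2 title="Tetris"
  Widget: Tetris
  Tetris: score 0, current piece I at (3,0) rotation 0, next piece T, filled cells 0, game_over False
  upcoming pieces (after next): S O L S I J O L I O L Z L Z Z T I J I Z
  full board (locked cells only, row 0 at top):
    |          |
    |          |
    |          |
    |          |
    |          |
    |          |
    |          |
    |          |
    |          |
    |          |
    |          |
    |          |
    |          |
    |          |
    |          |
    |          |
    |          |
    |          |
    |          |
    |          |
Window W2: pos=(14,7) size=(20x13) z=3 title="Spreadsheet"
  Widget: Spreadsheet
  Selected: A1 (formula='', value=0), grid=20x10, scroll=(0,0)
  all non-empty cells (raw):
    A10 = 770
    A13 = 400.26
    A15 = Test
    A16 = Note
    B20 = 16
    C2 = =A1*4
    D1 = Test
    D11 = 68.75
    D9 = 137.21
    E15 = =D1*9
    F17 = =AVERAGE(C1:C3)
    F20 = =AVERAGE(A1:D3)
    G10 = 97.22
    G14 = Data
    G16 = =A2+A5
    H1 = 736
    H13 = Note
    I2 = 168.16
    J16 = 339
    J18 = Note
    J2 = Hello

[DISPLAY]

                                     
                                     
━━━━━━━━━━━━━━━━━━━━━━━┓             
ris                    ┃             
───────────────────────┨             
━━━━━━━━━━━━━━━━━┓     ┃             
Spreadsheet      ┃     ┃             
─────────────────┨     ┃             
1:               ┃     ┃━━━━━━━━━━━━━
      A       B  ┃     ┃e            
-----------------┃     ┃─────────────
 1      [0]      ┃     ┃ID  │Age│Scor
 2        0      ┃     ┃────┼───┼────
 3        0      ┃     ┃1000│53 │3.7 
 4        0      ┃     ┃1001│28 │11.1
 5        0      ┃━━━━━┛1002│31 │18.0
 6        0      ┃45.67│1003│29 │31.5


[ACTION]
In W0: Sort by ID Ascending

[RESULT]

                                     
                                     
━━━━━━━━━━━━━━━━━━━━━━━┓             
ris                    ┃             
───────────────────────┨             
━━━━━━━━━━━━━━━━━┓     ┃             
Spreadsheet      ┃     ┃             
─────────────────┨     ┃             
1:               ┃     ┃━━━━━━━━━━━━━
      A       B  ┃     ┃e            
-----------------┃     ┃─────────────
 1      [0]      ┃     ┃ID ▲│Age│Scor
 2        0      ┃     ┃────┼───┼────
 3        0      ┃     ┃1000│53 │3.7 
 4        0      ┃     ┃1001│28 │11.1
 5        0      ┃━━━━━┛1002│31 │18.0
 6        0      ┃45.67│1003│29 │31.5


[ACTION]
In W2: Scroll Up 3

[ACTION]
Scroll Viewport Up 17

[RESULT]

                                     
                                     
                                     
                                     
━━━━━━━━━━━━━━━━━━━━━━━┓             
ris                    ┃             
───────────────────────┨             
━━━━━━━━━━━━━━━━━┓     ┃             
Spreadsheet      ┃     ┃             
─────────────────┨     ┃             
1:               ┃     ┃━━━━━━━━━━━━━
      A       B  ┃     ┃e            
-----------------┃     ┃─────────────
 1      [0]      ┃     ┃ID ▲│Age│Scor
 2        0      ┃     ┃────┼───┼────
 3        0      ┃     ┃1000│53 │3.7 
 4        0      ┃     ┃1001│28 │11.1


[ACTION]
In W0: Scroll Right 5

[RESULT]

                                     
                                     
                                     
                                     
━━━━━━━━━━━━━━━━━━━━━━━┓             
ris                    ┃             
───────────────────────┨             
━━━━━━━━━━━━━━━━━┓     ┃             
Spreadsheet      ┃     ┃             
─────────────────┨     ┃             
1:               ┃     ┃━━━━━━━━━━━━━
      A       B  ┃     ┃e            
-----------------┃     ┃─────────────
 1      [0]      ┃     ┃D ▲│Age│Score
 2        0      ┃     ┃───┼───┼─────
 3        0      ┃     ┃000│53 │3.7  
 4        0      ┃     ┃001│28 │11.1 


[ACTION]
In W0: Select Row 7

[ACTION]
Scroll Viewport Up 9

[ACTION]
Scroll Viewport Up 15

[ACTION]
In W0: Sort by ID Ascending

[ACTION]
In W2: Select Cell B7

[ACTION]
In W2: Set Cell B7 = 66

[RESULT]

                                     
                                     
                                     
                                     
━━━━━━━━━━━━━━━━━━━━━━━┓             
ris                    ┃             
───────────────────────┨             
━━━━━━━━━━━━━━━━━┓     ┃             
Spreadsheet      ┃     ┃             
─────────────────┨     ┃             
7: 66            ┃     ┃━━━━━━━━━━━━━
      A       B  ┃     ┃e            
-----------------┃     ┃─────────────
 1        0      ┃     ┃D ▲│Age│Score
 2        0      ┃     ┃───┼───┼─────
 3        0      ┃     ┃000│53 │3.7  
 4        0      ┃     ┃001│28 │11.1 


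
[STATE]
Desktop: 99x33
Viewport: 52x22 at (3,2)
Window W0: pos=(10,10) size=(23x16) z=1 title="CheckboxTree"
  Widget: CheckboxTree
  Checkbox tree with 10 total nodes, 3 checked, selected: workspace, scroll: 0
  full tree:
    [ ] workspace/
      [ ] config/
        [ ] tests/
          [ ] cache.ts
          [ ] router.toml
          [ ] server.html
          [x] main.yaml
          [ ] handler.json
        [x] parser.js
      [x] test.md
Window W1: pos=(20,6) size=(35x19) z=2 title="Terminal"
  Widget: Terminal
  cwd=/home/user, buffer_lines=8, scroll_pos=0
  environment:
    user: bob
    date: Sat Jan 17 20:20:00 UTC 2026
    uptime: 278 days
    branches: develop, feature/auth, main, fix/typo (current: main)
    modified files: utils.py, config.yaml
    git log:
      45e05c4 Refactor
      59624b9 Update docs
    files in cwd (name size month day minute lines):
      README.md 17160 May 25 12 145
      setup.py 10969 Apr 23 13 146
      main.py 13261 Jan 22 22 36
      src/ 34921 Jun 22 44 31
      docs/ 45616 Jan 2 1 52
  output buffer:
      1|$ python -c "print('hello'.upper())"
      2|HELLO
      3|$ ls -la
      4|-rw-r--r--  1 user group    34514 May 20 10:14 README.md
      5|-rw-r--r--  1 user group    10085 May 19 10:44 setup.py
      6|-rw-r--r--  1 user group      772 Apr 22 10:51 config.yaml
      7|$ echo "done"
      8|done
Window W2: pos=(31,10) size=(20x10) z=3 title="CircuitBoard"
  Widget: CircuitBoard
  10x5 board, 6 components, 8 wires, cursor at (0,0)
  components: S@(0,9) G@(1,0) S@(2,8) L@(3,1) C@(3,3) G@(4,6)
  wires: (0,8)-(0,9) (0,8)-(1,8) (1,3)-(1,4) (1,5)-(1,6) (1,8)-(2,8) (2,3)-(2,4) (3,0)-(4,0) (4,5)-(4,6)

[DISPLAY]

                                                    
                                                    
                                                    
                                                    
                 ┏━━━━━━━━━━━━━━━━━━━━━━━━━━━━━━━━━┓
                 ┃ Terminal                        ┃
                 ┠─────────────────────────────────┨
                 ┃$ python -c "print('hello'.upper(┃
       ┏━━━━━━━━━┃HELLO     ┏━━━━━━━━━━━━━━━━━━┓   ┃
       ┃ Checkbox┃$ ls -la  ┃ CircuitBoard     ┃   ┃
       ┠─────────┃-rw-r--r--┠──────────────────┨514┃
       ┃>[-] work┃-rw-r--r--┃   0 1 2 3 4 5 6 7┃085┃
       ┃   [-] co┃-rw-r--r--┃0  [.]            ┃772┃
       ┃     [-] ┃$ echo "do┃                  ┃   ┃
       ┃       [ ┃done      ┃1   G           · ┃   ┃
       ┃       [ ┃$ █       ┃                  ┃   ┃
       ┃       [ ┃          ┃2               · ┃   ┃
       ┃       [x┃          ┗━━━━━━━━━━━━━━━━━━┛   ┃
       ┃       [ ┃                                 ┃
       ┃     [x] ┃                                 ┃
       ┃   [x] te┃                                 ┃
       ┃         ┃                                 ┃


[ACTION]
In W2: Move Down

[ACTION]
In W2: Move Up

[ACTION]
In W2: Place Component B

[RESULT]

                                                    
                                                    
                                                    
                                                    
                 ┏━━━━━━━━━━━━━━━━━━━━━━━━━━━━━━━━━┓
                 ┃ Terminal                        ┃
                 ┠─────────────────────────────────┨
                 ┃$ python -c "print('hello'.upper(┃
       ┏━━━━━━━━━┃HELLO     ┏━━━━━━━━━━━━━━━━━━┓   ┃
       ┃ Checkbox┃$ ls -la  ┃ CircuitBoard     ┃   ┃
       ┠─────────┃-rw-r--r--┠──────────────────┨514┃
       ┃>[-] work┃-rw-r--r--┃   0 1 2 3 4 5 6 7┃085┃
       ┃   [-] co┃-rw-r--r--┃0  [B]            ┃772┃
       ┃     [-] ┃$ echo "do┃                  ┃   ┃
       ┃       [ ┃done      ┃1   G           · ┃   ┃
       ┃       [ ┃$ █       ┃                  ┃   ┃
       ┃       [ ┃          ┃2               · ┃   ┃
       ┃       [x┃          ┗━━━━━━━━━━━━━━━━━━┛   ┃
       ┃       [ ┃                                 ┃
       ┃     [x] ┃                                 ┃
       ┃   [x] te┃                                 ┃
       ┃         ┃                                 ┃


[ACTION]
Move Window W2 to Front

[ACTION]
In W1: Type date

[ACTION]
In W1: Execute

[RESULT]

                                                    
                                                    
                                                    
                                                    
                 ┏━━━━━━━━━━━━━━━━━━━━━━━━━━━━━━━━━┓
                 ┃ Terminal                        ┃
                 ┠─────────────────────────────────┨
                 ┃$ python -c "print('hello'.upper(┃
       ┏━━━━━━━━━┃HELLO     ┏━━━━━━━━━━━━━━━━━━┓   ┃
       ┃ Checkbox┃$ ls -la  ┃ CircuitBoard     ┃   ┃
       ┠─────────┃-rw-r--r--┠──────────────────┨514┃
       ┃>[-] work┃-rw-r--r--┃   0 1 2 3 4 5 6 7┃085┃
       ┃   [-] co┃-rw-r--r--┃0  [B]            ┃772┃
       ┃     [-] ┃$ echo "do┃                  ┃   ┃
       ┃       [ ┃done      ┃1   G           · ┃   ┃
       ┃       [ ┃$ date    ┃                  ┃   ┃
       ┃       [ ┃Sat Jan 17┃2               · ┃   ┃
       ┃       [x┃$ █       ┗━━━━━━━━━━━━━━━━━━┛   ┃
       ┃       [ ┃                                 ┃
       ┃     [x] ┃                                 ┃
       ┃   [x] te┃                                 ┃
       ┃         ┃                                 ┃
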